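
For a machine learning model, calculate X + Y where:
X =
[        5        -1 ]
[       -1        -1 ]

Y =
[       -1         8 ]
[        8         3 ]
X + Y =
[        4         7 ]
[        7         2 ]

Matrix addition is elementwise: (X+Y)[i][j] = X[i][j] + Y[i][j].
  (X+Y)[0][0] = (5) + (-1) = 4
  (X+Y)[0][1] = (-1) + (8) = 7
  (X+Y)[1][0] = (-1) + (8) = 7
  (X+Y)[1][1] = (-1) + (3) = 2
X + Y =
[        4         7 ]
[        7         2 ]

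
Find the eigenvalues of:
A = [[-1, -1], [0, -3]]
λ = -3, -1

Solve det(A - λI) = 0. For a 2×2 matrix this is λ² - (trace)λ + det = 0.
trace(A) = -1 - 3 = -4.
det(A) = (-1)*(-3) - (-1)*(0) = 3 - 0 = 3.
Characteristic equation: λ² - (-4)λ + (3) = 0.
Discriminant: (-4)² - 4*(3) = 16 - 12 = 4.
Roots: λ = (-4 ± √4) / 2 = -3, -1.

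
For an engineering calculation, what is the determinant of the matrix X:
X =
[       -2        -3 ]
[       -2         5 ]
det(X) = -16

For a 2×2 matrix [[a, b], [c, d]], det = a*d - b*c.
det(X) = (-2)*(5) - (-3)*(-2) = -10 - 6 = -16.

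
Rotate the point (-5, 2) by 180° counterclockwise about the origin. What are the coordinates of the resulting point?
(5, -2)

Rotation matrix R(θ) = [[cos θ, -sin θ], [sin θ, cos θ]]; for θ = 180°:
R = [[-1, 0], [0, -1]]
Result: R × [-5, 2]ᵀ = [-1·-5 + (0)·2, 0·-5 + (-1)·2]ᵀ = (5, -2)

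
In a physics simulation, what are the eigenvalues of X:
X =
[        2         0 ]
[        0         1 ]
λ = 1, 2

Solve det(X - λI) = 0. For a 2×2 matrix the characteristic equation is λ² - (trace)λ + det = 0.
trace(X) = a + d = 2 + 1 = 3.
det(X) = a*d - b*c = (2)*(1) - (0)*(0) = 2 - 0 = 2.
Characteristic equation: λ² - (3)λ + (2) = 0.
Discriminant = (3)² - 4*(2) = 9 - 8 = 1.
λ = (3 ± √1) / 2 = (3 ± 1) / 2 = 1, 2.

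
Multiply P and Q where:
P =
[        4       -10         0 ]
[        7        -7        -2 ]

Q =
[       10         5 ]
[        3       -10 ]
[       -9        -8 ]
PQ =
[       10       120 ]
[       67       121 ]

Matrix multiplication: (PQ)[i][j] = sum over k of P[i][k] * Q[k][j].
  (PQ)[0][0] = (4)*(10) + (-10)*(3) + (0)*(-9) = 10
  (PQ)[0][1] = (4)*(5) + (-10)*(-10) + (0)*(-8) = 120
  (PQ)[1][0] = (7)*(10) + (-7)*(3) + (-2)*(-9) = 67
  (PQ)[1][1] = (7)*(5) + (-7)*(-10) + (-2)*(-8) = 121
PQ =
[       10       120 ]
[       67       121 ]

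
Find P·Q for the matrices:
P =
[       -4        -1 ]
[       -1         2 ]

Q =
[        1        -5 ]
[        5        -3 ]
PQ =
[       -9        23 ]
[        9        -1 ]

Matrix multiplication: (PQ)[i][j] = sum over k of P[i][k] * Q[k][j].
  (PQ)[0][0] = (-4)*(1) + (-1)*(5) = -9
  (PQ)[0][1] = (-4)*(-5) + (-1)*(-3) = 23
  (PQ)[1][0] = (-1)*(1) + (2)*(5) = 9
  (PQ)[1][1] = (-1)*(-5) + (2)*(-3) = -1
PQ =
[       -9        23 ]
[        9        -1 ]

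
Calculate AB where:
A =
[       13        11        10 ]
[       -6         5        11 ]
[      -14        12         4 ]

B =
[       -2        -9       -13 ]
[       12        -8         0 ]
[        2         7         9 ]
AB =
[      126      -135       -79 ]
[       94        91       177 ]
[      180        58       218 ]

Matrix multiplication: (AB)[i][j] = sum over k of A[i][k] * B[k][j].
  (AB)[0][0] = (13)*(-2) + (11)*(12) + (10)*(2) = 126
  (AB)[0][1] = (13)*(-9) + (11)*(-8) + (10)*(7) = -135
  (AB)[0][2] = (13)*(-13) + (11)*(0) + (10)*(9) = -79
  (AB)[1][0] = (-6)*(-2) + (5)*(12) + (11)*(2) = 94
  (AB)[1][1] = (-6)*(-9) + (5)*(-8) + (11)*(7) = 91
  (AB)[1][2] = (-6)*(-13) + (5)*(0) + (11)*(9) = 177
  (AB)[2][0] = (-14)*(-2) + (12)*(12) + (4)*(2) = 180
  (AB)[2][1] = (-14)*(-9) + (12)*(-8) + (4)*(7) = 58
  (AB)[2][2] = (-14)*(-13) + (12)*(0) + (4)*(9) = 218
AB =
[      126      -135       -79 ]
[       94        91       177 ]
[      180        58       218 ]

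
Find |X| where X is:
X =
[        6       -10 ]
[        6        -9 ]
det(X) = 6

For a 2×2 matrix [[a, b], [c, d]], det = a*d - b*c.
det(X) = (6)*(-9) - (-10)*(6) = -54 + 60 = 6.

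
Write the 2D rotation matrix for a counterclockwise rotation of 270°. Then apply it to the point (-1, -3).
R = [[0, 1], [-1, 0]]; R·(-1, -3) = (-3, 1)

Rotation matrix formula: R(θ) = [[cos θ, -sin θ], [sin θ, cos θ]]
For θ = 270°:
cos(270°) = 0
sin(270°) = -1
R = [[0, 1], [-1, 0]]
Apply to (-1, -3): [0·-1 + (1)·-3, -1·-1 + 0·-3] = (-3, 1)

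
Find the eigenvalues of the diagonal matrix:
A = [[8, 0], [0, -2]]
λ₁ = 8, λ₂ = -2

The characteristic polynomial of A is det(A - λI) = (8 - λ)(-2 - λ) = 0.
The roots are λ = 8 and λ = -2, so the eigenvalues are the diagonal entries.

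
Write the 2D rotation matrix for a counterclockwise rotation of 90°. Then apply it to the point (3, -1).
R = [[0, -1], [1, 0]]; R·(3, -1) = (1, 3)

Rotation matrix formula: R(θ) = [[cos θ, -sin θ], [sin θ, cos θ]]
For θ = 90°:
cos(90°) = 0
sin(90°) = 1
R = [[0, -1], [1, 0]]
Apply to (3, -1): [0·3 + (-1)·-1, 1·3 + 0·-1] = (1, 3)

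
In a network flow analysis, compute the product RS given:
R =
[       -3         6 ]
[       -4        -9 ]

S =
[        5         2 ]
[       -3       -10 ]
RS =
[      -33       -66 ]
[        7        82 ]

Matrix multiplication: (RS)[i][j] = sum over k of R[i][k] * S[k][j].
  (RS)[0][0] = (-3)*(5) + (6)*(-3) = -33
  (RS)[0][1] = (-3)*(2) + (6)*(-10) = -66
  (RS)[1][0] = (-4)*(5) + (-9)*(-3) = 7
  (RS)[1][1] = (-4)*(2) + (-9)*(-10) = 82
RS =
[      -33       -66 ]
[        7        82 ]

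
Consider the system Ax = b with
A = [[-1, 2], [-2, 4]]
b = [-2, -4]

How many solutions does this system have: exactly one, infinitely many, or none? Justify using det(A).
Infinitely many solutions

det(A) = (-1)*(4) - (2)*(-2) = 0, so A is singular (column 2 is -2 times column 1).
b = [-2, -4] = 2 * column 1 of A, so b lies in the column space of A.
A singular matrix whose right-hand side is in its column space gives a 1-parameter family of solutions — infinitely many.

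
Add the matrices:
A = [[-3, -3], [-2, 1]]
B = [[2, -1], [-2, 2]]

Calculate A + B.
[[-1, -4], [-4, 3]]

Add corresponding elements:
(-3)+(2)=-1
(-3)+(-1)=-4
(-2)+(-2)=-4
(1)+(2)=3
A + B = [[-1, -4], [-4, 3]]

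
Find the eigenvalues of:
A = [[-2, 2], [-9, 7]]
λ = 1, 4

Solve det(A - λI) = 0. For a 2×2 matrix this is λ² - (trace)λ + det = 0.
trace(A) = -2 + 7 = 5.
det(A) = (-2)*(7) - (2)*(-9) = -14 + 18 = 4.
Characteristic equation: λ² - (5)λ + (4) = 0.
Discriminant: (5)² - 4*(4) = 25 - 16 = 9.
Roots: λ = (5 ± √9) / 2 = 1, 4.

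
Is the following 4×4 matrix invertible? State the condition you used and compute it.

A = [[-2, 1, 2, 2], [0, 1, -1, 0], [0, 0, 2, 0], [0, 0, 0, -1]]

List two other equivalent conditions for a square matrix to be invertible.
Yes, invertible; det(A) = 4 ≠ 0. Equivalent conditions: rank(A) = 4; Ax = 0 has only the trivial solution; 0 is not an eigenvalue; the columns of A are linearly independent.

To check invertibility, compute det(A).
The given matrix is triangular, so det(A) equals the product of its diagonal entries = 4 ≠ 0.
Since det(A) ≠ 0, A is invertible.
Equivalent conditions for a square matrix A to be invertible:
- rank(A) = 4 (full rank).
- The homogeneous system Ax = 0 has only the trivial solution x = 0.
- 0 is not an eigenvalue of A.
- The columns (equivalently rows) of A are linearly independent.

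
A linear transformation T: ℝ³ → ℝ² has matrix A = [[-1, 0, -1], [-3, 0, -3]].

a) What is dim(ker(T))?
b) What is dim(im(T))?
dim(ker) = 2, dim(im) = 1

Observe that row 2 = 3 × row 1 (so the rows are linearly dependent).
Thus rank(A) = 1 (only one linearly independent row).
dim(im(T)) = rank(A) = 1.
By the rank-nullity theorem applied to T: ℝ³ → ℝ², rank(A) + nullity(A) = 3 (the domain dimension), so dim(ker(T)) = 3 - 1 = 2.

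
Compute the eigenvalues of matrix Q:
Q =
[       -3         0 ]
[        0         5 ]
λ = -3, 5

Solve det(Q - λI) = 0. For a 2×2 matrix the characteristic equation is λ² - (trace)λ + det = 0.
trace(Q) = a + d = -3 + 5 = 2.
det(Q) = a*d - b*c = (-3)*(5) - (0)*(0) = -15 - 0 = -15.
Characteristic equation: λ² - (2)λ + (-15) = 0.
Discriminant = (2)² - 4*(-15) = 4 + 60 = 64.
λ = (2 ± √64) / 2 = (2 ± 8) / 2 = -3, 5.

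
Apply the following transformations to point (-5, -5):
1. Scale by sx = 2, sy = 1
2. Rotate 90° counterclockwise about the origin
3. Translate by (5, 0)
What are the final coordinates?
(10, -10)

Step 1: Scale → (-10, -5)
Step 2: Rotate 90° → (5, -10)
Step 3: Translate → (10, -10)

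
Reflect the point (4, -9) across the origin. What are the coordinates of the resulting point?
(-4, 9)

Reflection across origin: (4, -9) → (-4, 9)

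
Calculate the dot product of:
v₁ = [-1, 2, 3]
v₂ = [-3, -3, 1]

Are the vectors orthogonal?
0, Yes

The dot product is the sum of products of corresponding components.
v₁·v₂ = (-1)*(-3) + (2)*(-3) + (3)*(1) = 3 - 6 + 3 = 0.
Two vectors are orthogonal iff their dot product is 0; here the dot product is 0, so the vectors are orthogonal.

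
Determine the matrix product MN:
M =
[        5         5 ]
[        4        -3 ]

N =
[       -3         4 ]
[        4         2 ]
MN =
[        5        30 ]
[      -24        10 ]

Matrix multiplication: (MN)[i][j] = sum over k of M[i][k] * N[k][j].
  (MN)[0][0] = (5)*(-3) + (5)*(4) = 5
  (MN)[0][1] = (5)*(4) + (5)*(2) = 30
  (MN)[1][0] = (4)*(-3) + (-3)*(4) = -24
  (MN)[1][1] = (4)*(4) + (-3)*(2) = 10
MN =
[        5        30 ]
[      -24        10 ]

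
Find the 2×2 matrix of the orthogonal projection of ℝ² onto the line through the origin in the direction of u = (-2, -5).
[[4/29, 10/29], [10/29, 25/29]]

The orthogonal projection onto the line spanned by a nonzero vector u = (a, b) has matrix P = (u uᵀ) / (uᵀ u) = (1/(a² + b²)) · [[a², ab], [ab, b²]].
Here u = (-2, -5), so a² + b² = 4 + 25 = 29.
P = (1/29) · [[4, 10], [10, 25]] = [[4/29, 10/29], [10/29, 25/29]].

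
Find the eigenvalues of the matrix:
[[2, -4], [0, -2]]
λ = -2 and λ = 2

Characteristic equation: det(A - λI) = 0
λ² - (trace)λ + (det) = 0
λ² - (0)λ + (-4) = 0
λ² - 0λ - 4 = 0
Solving: λ = -2, 2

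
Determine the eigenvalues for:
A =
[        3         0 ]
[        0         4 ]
λ = 3, 4

Solve det(A - λI) = 0. For a 2×2 matrix the characteristic equation is λ² - (trace)λ + det = 0.
trace(A) = a + d = 3 + 4 = 7.
det(A) = a*d - b*c = (3)*(4) - (0)*(0) = 12 - 0 = 12.
Characteristic equation: λ² - (7)λ + (12) = 0.
Discriminant = (7)² - 4*(12) = 49 - 48 = 1.
λ = (7 ± √1) / 2 = (7 ± 1) / 2 = 3, 4.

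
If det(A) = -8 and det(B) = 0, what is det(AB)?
0

Use the multiplicative property of determinants: det(AB) = det(A)*det(B).
det(AB) = (-8)*(0) = 0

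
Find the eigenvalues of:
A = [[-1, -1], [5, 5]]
λ = 0, 4

Solve det(A - λI) = 0. For a 2×2 matrix this is λ² - (trace)λ + det = 0.
trace(A) = -1 + 5 = 4.
det(A) = (-1)*(5) - (-1)*(5) = -5 + 5 = 0.
Characteristic equation: λ² - (4)λ + (0) = 0.
Discriminant: (4)² - 4*(0) = 16 - 0 = 16.
Roots: λ = (4 ± √16) / 2 = 0, 4.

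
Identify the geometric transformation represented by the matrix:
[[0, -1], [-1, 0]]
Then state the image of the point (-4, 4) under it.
reflection across the line y = -x; image of (-4, 4) is (-4, 4)

This is a symmetric orthogonal matrix with determinant -1, which characterizes a reflection in ℝ².
The matrix [[0, -1], [-1, 0]] represents: reflection across the line y = -x.
Applying it to (-4, 4): [0·-4 + -1·4, -1·-4 + 0·4] = (-4, 4).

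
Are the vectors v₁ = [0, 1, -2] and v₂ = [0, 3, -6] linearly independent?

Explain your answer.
No, linearly dependent (v₂ = 3·v₁)

Check whether there is a scalar k with v₂ = k·v₁.
Comparing components, k = 3 satisfies 3·[0, 1, -2] = [0, 3, -6].
Since v₂ is a scalar multiple of v₁, the two vectors are linearly dependent.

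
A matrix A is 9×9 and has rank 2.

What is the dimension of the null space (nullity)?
7

The rank-nullity theorem for an m×n matrix states:
rank(A) + nullity(A) = n (the number of columns).
Here n = 9 and rank(A) = 2, so nullity(A) = 9 - 2 = 7.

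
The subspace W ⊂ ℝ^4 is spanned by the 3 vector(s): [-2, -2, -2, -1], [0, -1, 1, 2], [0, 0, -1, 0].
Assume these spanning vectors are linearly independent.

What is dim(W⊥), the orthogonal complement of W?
dim(W⊥) = 1

For any subspace W of ℝ^n, dim(W) + dim(W⊥) = n (the whole-space dimension).
Here the given 3 vectors are linearly independent, so dim(W) = 3.
Thus dim(W⊥) = n - dim(W) = 4 - 3 = 1.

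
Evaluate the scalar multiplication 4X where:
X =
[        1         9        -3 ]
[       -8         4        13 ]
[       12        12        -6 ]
4X =
[        4        36       -12 ]
[      -32        16        52 ]
[       48        48       -24 ]

Scalar multiplication is elementwise: (4X)[i][j] = 4 * X[i][j].
  (4X)[0][0] = 4 * (1) = 4
  (4X)[0][1] = 4 * (9) = 36
  (4X)[0][2] = 4 * (-3) = -12
  (4X)[1][0] = 4 * (-8) = -32
  (4X)[1][1] = 4 * (4) = 16
  (4X)[1][2] = 4 * (13) = 52
  (4X)[2][0] = 4 * (12) = 48
  (4X)[2][1] = 4 * (12) = 48
  (4X)[2][2] = 4 * (-6) = -24
4X =
[        4        36       -12 ]
[      -32        16        52 ]
[       48        48       -24 ]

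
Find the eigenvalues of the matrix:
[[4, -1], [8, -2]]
λ = 0 and λ = 2

Characteristic equation: det(A - λI) = 0
λ² - (trace)λ + (det) = 0
λ² - (2)λ + (0) = 0
λ² - 2λ + 0 = 0
Solving: λ = 0, 2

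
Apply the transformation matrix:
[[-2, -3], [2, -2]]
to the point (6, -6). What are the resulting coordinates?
(6, 24)

Matrix multiplication:
[[-2, -3], [2, -2]] × [6, -6]ᵀ
= [-2×6 + -3×-6, 2×6 + -2×-6]ᵀ
= [6.0000, 24.0000]ᵀ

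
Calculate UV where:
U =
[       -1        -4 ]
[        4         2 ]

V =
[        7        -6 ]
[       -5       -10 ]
UV =
[       13        46 ]
[       18       -44 ]

Matrix multiplication: (UV)[i][j] = sum over k of U[i][k] * V[k][j].
  (UV)[0][0] = (-1)*(7) + (-4)*(-5) = 13
  (UV)[0][1] = (-1)*(-6) + (-4)*(-10) = 46
  (UV)[1][0] = (4)*(7) + (2)*(-5) = 18
  (UV)[1][1] = (4)*(-6) + (2)*(-10) = -44
UV =
[       13        46 ]
[       18       -44 ]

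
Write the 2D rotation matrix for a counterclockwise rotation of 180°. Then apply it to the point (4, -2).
R = [[-1, 0], [0, -1]]; R·(4, -2) = (-4, 2)

Rotation matrix formula: R(θ) = [[cos θ, -sin θ], [sin θ, cos θ]]
For θ = 180°:
cos(180°) = -1
sin(180°) = 0
R = [[-1, 0], [0, -1]]
Apply to (4, -2): [-1·4 + (0)·-2, 0·4 + -1·-2] = (-4, 2)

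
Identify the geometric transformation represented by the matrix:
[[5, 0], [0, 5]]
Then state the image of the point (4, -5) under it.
uniform scaling by factor 5; image of (4, -5) is (20, -25)

This is a diagonal matrix with equal entries 5, so it scales both axes by the same factor 5.
The matrix [[5, 0], [0, 5]] represents: uniform scaling by factor 5.
Applying it to (4, -5): [5·4 + 0·-5, 0·4 + 5·-5] = (20, -25).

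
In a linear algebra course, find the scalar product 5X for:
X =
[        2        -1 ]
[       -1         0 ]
5X =
[       10        -5 ]
[       -5         0 ]

Scalar multiplication is elementwise: (5X)[i][j] = 5 * X[i][j].
  (5X)[0][0] = 5 * (2) = 10
  (5X)[0][1] = 5 * (-1) = -5
  (5X)[1][0] = 5 * (-1) = -5
  (5X)[1][1] = 5 * (0) = 0
5X =
[       10        -5 ]
[       -5         0 ]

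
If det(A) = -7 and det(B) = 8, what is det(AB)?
-56

Use the multiplicative property of determinants: det(AB) = det(A)*det(B).
det(AB) = (-7)*(8) = -56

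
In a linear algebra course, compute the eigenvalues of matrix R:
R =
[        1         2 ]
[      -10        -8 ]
λ = -4, -3

Solve det(R - λI) = 0. For a 2×2 matrix the characteristic equation is λ² - (trace)λ + det = 0.
trace(R) = a + d = 1 - 8 = -7.
det(R) = a*d - b*c = (1)*(-8) - (2)*(-10) = -8 + 20 = 12.
Characteristic equation: λ² - (-7)λ + (12) = 0.
Discriminant = (-7)² - 4*(12) = 49 - 48 = 1.
λ = (-7 ± √1) / 2 = (-7 ± 1) / 2 = -4, -3.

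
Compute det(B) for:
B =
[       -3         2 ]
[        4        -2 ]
det(B) = -2

For a 2×2 matrix [[a, b], [c, d]], det = a*d - b*c.
det(B) = (-3)*(-2) - (2)*(4) = 6 - 8 = -2.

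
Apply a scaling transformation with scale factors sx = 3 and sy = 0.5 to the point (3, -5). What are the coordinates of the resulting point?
(9, -2.5)

Scaling matrix:
[[3, 0], [0, 0.50]]
Result: (3 × 3, -5 × 0.5) = (9, -2.5)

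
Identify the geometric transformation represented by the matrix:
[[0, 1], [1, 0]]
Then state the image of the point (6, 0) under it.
reflection across the line y = x; image of (6, 0) is (0, 6)

This is a symmetric orthogonal matrix with determinant -1, which characterizes a reflection in ℝ².
The matrix [[0, 1], [1, 0]] represents: reflection across the line y = x.
Applying it to (6, 0): [0·6 + 1·0, 1·6 + 0·0] = (0, 6).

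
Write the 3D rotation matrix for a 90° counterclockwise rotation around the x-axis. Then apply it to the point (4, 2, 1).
R = [[1, 0, 0], [0, 0, -1], [0, 1, 0]]; R·(4, 2, 1) = (4, -1, 2)

Rotation matrix for 90° around x-axis:
cos(90°) = 0, sin(90°) = 1
R = [[1, 0, 0], [0, 0, -1], [0, 1, 0]]
Apply to (4, 2, 1): R·[4, 2, 1]ᵀ = (4, -1, 2)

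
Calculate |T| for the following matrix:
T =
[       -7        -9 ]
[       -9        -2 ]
det(T) = -67

For a 2×2 matrix [[a, b], [c, d]], det = a*d - b*c.
det(T) = (-7)*(-2) - (-9)*(-9) = 14 - 81 = -67.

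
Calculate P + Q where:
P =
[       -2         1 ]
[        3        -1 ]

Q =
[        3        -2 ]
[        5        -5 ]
P + Q =
[        1        -1 ]
[        8        -6 ]

Matrix addition is elementwise: (P+Q)[i][j] = P[i][j] + Q[i][j].
  (P+Q)[0][0] = (-2) + (3) = 1
  (P+Q)[0][1] = (1) + (-2) = -1
  (P+Q)[1][0] = (3) + (5) = 8
  (P+Q)[1][1] = (-1) + (-5) = -6
P + Q =
[        1        -1 ]
[        8        -6 ]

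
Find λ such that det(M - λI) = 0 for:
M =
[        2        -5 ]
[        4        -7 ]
λ = -3, -2

Solve det(M - λI) = 0. For a 2×2 matrix the characteristic equation is λ² - (trace)λ + det = 0.
trace(M) = a + d = 2 - 7 = -5.
det(M) = a*d - b*c = (2)*(-7) - (-5)*(4) = -14 + 20 = 6.
Characteristic equation: λ² - (-5)λ + (6) = 0.
Discriminant = (-5)² - 4*(6) = 25 - 24 = 1.
λ = (-5 ± √1) / 2 = (-5 ± 1) / 2 = -3, -2.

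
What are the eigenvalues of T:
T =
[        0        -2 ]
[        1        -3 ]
λ = -2, -1

Solve det(T - λI) = 0. For a 2×2 matrix the characteristic equation is λ² - (trace)λ + det = 0.
trace(T) = a + d = 0 - 3 = -3.
det(T) = a*d - b*c = (0)*(-3) - (-2)*(1) = 0 + 2 = 2.
Characteristic equation: λ² - (-3)λ + (2) = 0.
Discriminant = (-3)² - 4*(2) = 9 - 8 = 1.
λ = (-3 ± √1) / 2 = (-3 ± 1) / 2 = -2, -1.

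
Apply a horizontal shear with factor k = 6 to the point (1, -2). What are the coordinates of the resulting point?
(-11, -2)

Shear matrix for horizontal shear with factor k = 6:
[[1, 6], [0, 1]]
Result: (1, -2) → (-11, -2)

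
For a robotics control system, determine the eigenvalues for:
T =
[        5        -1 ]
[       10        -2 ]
λ = 0, 3

Solve det(T - λI) = 0. For a 2×2 matrix the characteristic equation is λ² - (trace)λ + det = 0.
trace(T) = a + d = 5 - 2 = 3.
det(T) = a*d - b*c = (5)*(-2) - (-1)*(10) = -10 + 10 = 0.
Characteristic equation: λ² - (3)λ + (0) = 0.
Discriminant = (3)² - 4*(0) = 9 - 0 = 9.
λ = (3 ± √9) / 2 = (3 ± 3) / 2 = 0, 3.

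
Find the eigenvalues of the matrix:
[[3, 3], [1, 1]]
λ = 0 and λ = 4

Characteristic equation: det(A - λI) = 0
λ² - (trace)λ + (det) = 0
λ² - (4)λ + (0) = 0
λ² - 4λ + 0 = 0
Solving: λ = 0, 4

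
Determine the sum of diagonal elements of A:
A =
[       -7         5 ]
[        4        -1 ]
tr(A) = -7 - 1 = -8

The trace of a square matrix is the sum of its diagonal entries.
Diagonal entries of A: A[0][0] = -7, A[1][1] = -1.
tr(A) = -7 - 1 = -8.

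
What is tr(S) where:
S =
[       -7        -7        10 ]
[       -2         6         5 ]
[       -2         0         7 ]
tr(S) = -7 + 6 + 7 = 6

The trace of a square matrix is the sum of its diagonal entries.
Diagonal entries of S: S[0][0] = -7, S[1][1] = 6, S[2][2] = 7.
tr(S) = -7 + 6 + 7 = 6.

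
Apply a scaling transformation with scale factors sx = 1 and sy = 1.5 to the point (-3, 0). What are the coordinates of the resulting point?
(-3, 0.0)

Scaling matrix:
[[1, 0], [0, 1.50]]
Result: (-3 × 1, 0 × 1.5) = (-3, 0.0)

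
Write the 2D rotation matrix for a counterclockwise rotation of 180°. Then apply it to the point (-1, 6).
R = [[-1, 0], [0, -1]]; R·(-1, 6) = (1, -6)

Rotation matrix formula: R(θ) = [[cos θ, -sin θ], [sin θ, cos θ]]
For θ = 180°:
cos(180°) = -1
sin(180°) = 0
R = [[-1, 0], [0, -1]]
Apply to (-1, 6): [-1·-1 + (0)·6, 0·-1 + -1·6] = (1, -6)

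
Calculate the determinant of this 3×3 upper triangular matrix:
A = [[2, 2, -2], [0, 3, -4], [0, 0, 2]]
12

The determinant of a triangular matrix is the product of its diagonal entries (the off-diagonal entries above the diagonal do not affect it).
det(A) = (2) * (3) * (2) = 12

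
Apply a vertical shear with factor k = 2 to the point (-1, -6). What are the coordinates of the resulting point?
(-1, -8)

Shear matrix for vertical shear with factor k = 2:
[[1, 0], [2, 1]]
Result: (-1, -6) → (-1, -8)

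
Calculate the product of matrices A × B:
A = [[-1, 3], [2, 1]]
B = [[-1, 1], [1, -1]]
[[4, -4], [-1, 1]]

Matrix multiplication:
C[0][0] = -1×-1 + 3×1 = 4
C[0][1] = -1×1 + 3×-1 = -4
C[1][0] = 2×-1 + 1×1 = -1
C[1][1] = 2×1 + 1×-1 = 1
Result: [[4, -4], [-1, 1]]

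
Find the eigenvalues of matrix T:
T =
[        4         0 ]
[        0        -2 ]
λ = -2, 4

Solve det(T - λI) = 0. For a 2×2 matrix the characteristic equation is λ² - (trace)λ + det = 0.
trace(T) = a + d = 4 - 2 = 2.
det(T) = a*d - b*c = (4)*(-2) - (0)*(0) = -8 - 0 = -8.
Characteristic equation: λ² - (2)λ + (-8) = 0.
Discriminant = (2)² - 4*(-8) = 4 + 32 = 36.
λ = (2 ± √36) / 2 = (2 ± 6) / 2 = -2, 4.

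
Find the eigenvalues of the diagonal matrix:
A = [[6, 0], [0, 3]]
λ₁ = 6, λ₂ = 3

The characteristic polynomial of A is det(A - λI) = (6 - λ)(3 - λ) = 0.
The roots are λ = 6 and λ = 3, so the eigenvalues are the diagonal entries.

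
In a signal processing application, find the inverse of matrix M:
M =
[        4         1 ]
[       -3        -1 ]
det(M) = -1
M⁻¹ =
[        1         1 ]
[       -3        -4 ]

For a 2×2 matrix M = [[a, b], [c, d]] with det(M) ≠ 0, M⁻¹ = (1/det(M)) * [[d, -b], [-c, a]].
det(M) = (4)*(-1) - (1)*(-3) = -4 + 3 = -1.
M⁻¹ = (1/-1) * [[-1, -1], [3, 4]].
Dividing each entry by -1 and reducing:
M⁻¹ =
[        1         1 ]
[       -3        -4 ]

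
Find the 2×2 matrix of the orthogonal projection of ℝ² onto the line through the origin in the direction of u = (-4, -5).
[[16/41, 20/41], [20/41, 25/41]]

The orthogonal projection onto the line spanned by a nonzero vector u = (a, b) has matrix P = (u uᵀ) / (uᵀ u) = (1/(a² + b²)) · [[a², ab], [ab, b²]].
Here u = (-4, -5), so a² + b² = 16 + 25 = 41.
P = (1/41) · [[16, 20], [20, 25]] = [[16/41, 20/41], [20/41, 25/41]].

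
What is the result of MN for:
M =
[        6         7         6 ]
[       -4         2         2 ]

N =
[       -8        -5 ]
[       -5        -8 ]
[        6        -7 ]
MN =
[      -47      -128 ]
[       34       -10 ]

Matrix multiplication: (MN)[i][j] = sum over k of M[i][k] * N[k][j].
  (MN)[0][0] = (6)*(-8) + (7)*(-5) + (6)*(6) = -47
  (MN)[0][1] = (6)*(-5) + (7)*(-8) + (6)*(-7) = -128
  (MN)[1][0] = (-4)*(-8) + (2)*(-5) + (2)*(6) = 34
  (MN)[1][1] = (-4)*(-5) + (2)*(-8) + (2)*(-7) = -10
MN =
[      -47      -128 ]
[       34       -10 ]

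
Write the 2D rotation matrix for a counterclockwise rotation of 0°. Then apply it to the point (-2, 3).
R = [[1, 0], [0, 1]]; R·(-2, 3) = (-2, 3)

Rotation matrix formula: R(θ) = [[cos θ, -sin θ], [sin θ, cos θ]]
For θ = 0°:
cos(0°) = 1
sin(0°) = 0
R = [[1, 0], [0, 1]]
Apply to (-2, 3): [1·-2 + (0)·3, 0·-2 + 1·3] = (-2, 3)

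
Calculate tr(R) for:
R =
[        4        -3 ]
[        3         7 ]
tr(R) = 4 + 7 = 11

The trace of a square matrix is the sum of its diagonal entries.
Diagonal entries of R: R[0][0] = 4, R[1][1] = 7.
tr(R) = 4 + 7 = 11.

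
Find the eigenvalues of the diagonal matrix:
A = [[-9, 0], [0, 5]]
λ₁ = -9, λ₂ = 5

The characteristic polynomial of A is det(A - λI) = (-9 - λ)(5 - λ) = 0.
The roots are λ = -9 and λ = 5, so the eigenvalues are the diagonal entries.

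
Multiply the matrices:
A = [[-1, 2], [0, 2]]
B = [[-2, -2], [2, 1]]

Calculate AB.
[[6, 4], [4, 2]]

Each entry (i,j) of AB = sum over k of A[i][k]*B[k][j].
(AB)[0][0] = (-1)*(-2) + (2)*(2) = 6
(AB)[0][1] = (-1)*(-2) + (2)*(1) = 4
(AB)[1][0] = (0)*(-2) + (2)*(2) = 4
(AB)[1][1] = (0)*(-2) + (2)*(1) = 2
AB = [[6, 4], [4, 2]]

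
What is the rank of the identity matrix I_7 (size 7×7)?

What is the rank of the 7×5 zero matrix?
rank(I_7) = 7, rank(0) = 0

The identity I_7 has 7 columns that are the standard basis vectors e_1, …, e_7. These are linearly independent, so all 7 columns are pivots and rank(I_7) = 7.
The 7×5 zero matrix has every entry zero, so every row is the zero row and there are no pivots; rank(0) = 0.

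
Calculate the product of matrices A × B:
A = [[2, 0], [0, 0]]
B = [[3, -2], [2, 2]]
[[6, -4], [0, 0]]

Matrix multiplication:
C[0][0] = 2×3 + 0×2 = 6
C[0][1] = 2×-2 + 0×2 = -4
C[1][0] = 0×3 + 0×2 = 0
C[1][1] = 0×-2 + 0×2 = 0
Result: [[6, -4], [0, 0]]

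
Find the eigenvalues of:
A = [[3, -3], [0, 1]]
λ = 1, 3

Solve det(A - λI) = 0. For a 2×2 matrix this is λ² - (trace)λ + det = 0.
trace(A) = 3 + 1 = 4.
det(A) = (3)*(1) - (-3)*(0) = 3 - 0 = 3.
Characteristic equation: λ² - (4)λ + (3) = 0.
Discriminant: (4)² - 4*(3) = 16 - 12 = 4.
Roots: λ = (4 ± √4) / 2 = 1, 3.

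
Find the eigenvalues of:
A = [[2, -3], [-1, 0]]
λ = -1, 3

Solve det(A - λI) = 0. For a 2×2 matrix this is λ² - (trace)λ + det = 0.
trace(A) = 2 + 0 = 2.
det(A) = (2)*(0) - (-3)*(-1) = 0 - 3 = -3.
Characteristic equation: λ² - (2)λ + (-3) = 0.
Discriminant: (2)² - 4*(-3) = 4 + 12 = 16.
Roots: λ = (2 ± √16) / 2 = -1, 3.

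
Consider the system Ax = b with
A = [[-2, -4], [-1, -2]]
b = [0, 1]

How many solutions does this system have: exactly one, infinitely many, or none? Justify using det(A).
No solution

det(A) = (-2)*(-2) - (-4)*(-1) = 0, so A is singular.
The column space of A is span(column 1) = span([-2, -1]).
b = [0, 1] is not a scalar multiple of column 1, so b ∉ column space and the system is inconsistent — no solution.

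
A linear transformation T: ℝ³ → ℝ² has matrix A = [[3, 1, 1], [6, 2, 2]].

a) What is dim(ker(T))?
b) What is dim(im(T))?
dim(ker) = 2, dim(im) = 1

Observe that row 2 = 2 × row 1 (so the rows are linearly dependent).
Thus rank(A) = 1 (only one linearly independent row).
dim(im(T)) = rank(A) = 1.
By the rank-nullity theorem applied to T: ℝ³ → ℝ², rank(A) + nullity(A) = 3 (the domain dimension), so dim(ker(T)) = 3 - 1 = 2.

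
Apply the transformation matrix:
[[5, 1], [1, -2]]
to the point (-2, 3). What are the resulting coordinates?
(-7, -8)

Matrix multiplication:
[[5, 1], [1, -2]] × [-2, 3]ᵀ
= [5×-2 + 1×3, 1×-2 + -2×3]ᵀ
= [-7.0000, -8.0000]ᵀ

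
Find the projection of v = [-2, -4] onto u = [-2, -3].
[-32/13, -48/13]

The projection of v onto u is proj_u(v) = ((v·u) / (u·u)) · u.
v·u = (-2)*(-2) + (-4)*(-3) = 16.
u·u = (-2)*(-2) + (-3)*(-3) = 13.
coefficient = 16 / 13 = 16/13.
proj_u(v) = 16/13 · [-2, -3] = [-32/13, -48/13].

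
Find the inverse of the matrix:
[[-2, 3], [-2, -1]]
[[-1/8, -3/8], [1/4, -1/4]]

For [[a,b],[c,d]], inverse = (1/det)·[[d,-b],[-c,a]]
det = -2·-1 - 3·-2 = 8
Inverse = (1/8)·[[-1, -3], [2, -2]]
        = [[-1/8, -3/8], [1/4, -1/4]]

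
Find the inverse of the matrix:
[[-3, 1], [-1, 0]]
[[0, -1], [1, -3]]

For [[a,b],[c,d]], inverse = (1/det)·[[d,-b],[-c,a]]
det = -3·0 - 1·-1 = 1
Inverse = (1/1)·[[0, -1], [1, -3]]
        = [[0, -1], [1, -3]]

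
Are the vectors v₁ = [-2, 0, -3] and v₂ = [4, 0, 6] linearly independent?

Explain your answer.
No, linearly dependent (v₂ = -2·v₁)

Check whether there is a scalar k with v₂ = k·v₁.
Comparing components, k = -2 satisfies -2·[-2, 0, -3] = [4, 0, 6].
Since v₂ is a scalar multiple of v₁, the two vectors are linearly dependent.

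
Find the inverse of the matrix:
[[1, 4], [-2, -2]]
[[-1/3, -2/3], [1/3, 1/6]]

For [[a,b],[c,d]], inverse = (1/det)·[[d,-b],[-c,a]]
det = 1·-2 - 4·-2 = 6
Inverse = (1/6)·[[-2, -4], [2, 1]]
        = [[-1/3, -2/3], [1/3, 1/6]]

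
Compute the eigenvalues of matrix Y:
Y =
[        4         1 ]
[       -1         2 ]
λ = 3, 3

Solve det(Y - λI) = 0. For a 2×2 matrix the characteristic equation is λ² - (trace)λ + det = 0.
trace(Y) = a + d = 4 + 2 = 6.
det(Y) = a*d - b*c = (4)*(2) - (1)*(-1) = 8 + 1 = 9.
Characteristic equation: λ² - (6)λ + (9) = 0.
Discriminant = (6)² - 4*(9) = 36 - 36 = 0.
λ = (6 ± √0) / 2 = (6 ± 0) / 2 = 3, 3.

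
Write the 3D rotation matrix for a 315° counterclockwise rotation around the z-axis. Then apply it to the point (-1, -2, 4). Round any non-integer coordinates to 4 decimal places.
R = [[√2/2, √2/2, 0], [-√2/2, √2/2, 0], [0, 0, 1]]; R·(-1, -2, 4) = (-2.1213, -0.7071, 4.0000)

Rotation matrix for 315° around z-axis:
cos(315°) = √2/2, sin(315°) = -√2/2
R = [[√2/2, √2/2, 0], [-√2/2, √2/2, 0], [0, 0, 1]]
Apply to (-1, -2, 4): R·[-1, -2, 4]ᵀ = (-2.1213, -0.7071, 4.0000)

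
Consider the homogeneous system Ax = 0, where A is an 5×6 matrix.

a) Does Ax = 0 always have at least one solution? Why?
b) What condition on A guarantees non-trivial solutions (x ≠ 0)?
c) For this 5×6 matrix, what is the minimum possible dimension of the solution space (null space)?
a) Yes, x = 0 is always a solution. b) When A has linearly dependent columns (rank < n). c) Minimum nullity = 1.

a) x = 0 satisfies A·0 = 0, so the zero vector is always a solution.
b) Non-trivial solutions exist iff the columns of A are linearly dependent, equivalently rank(A) < n (the number of columns).
c) By rank-nullity, rank(A) + nullity(A) = n = 6. Since A has only 5 rows, rank(A) ≤ 5, so nullity(A) ≥ 6 - 5 = 1.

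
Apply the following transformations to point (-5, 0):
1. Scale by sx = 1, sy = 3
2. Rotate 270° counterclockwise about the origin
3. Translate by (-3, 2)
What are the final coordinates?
(-3, 7)

Step 1: Scale → (-5, 0)
Step 2: Rotate 270° → (0, 5)
Step 3: Translate → (-3, 7)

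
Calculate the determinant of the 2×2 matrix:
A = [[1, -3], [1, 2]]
5

For A = [[a, b], [c, d]], det(A) = a*d - b*c.
det(A) = (1)*(2) - (-3)*(1) = 2 - -3 = 5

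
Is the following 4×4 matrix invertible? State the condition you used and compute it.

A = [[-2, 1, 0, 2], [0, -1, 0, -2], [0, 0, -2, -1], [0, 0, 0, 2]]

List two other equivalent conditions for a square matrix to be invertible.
Yes, invertible; det(A) = -8 ≠ 0. Equivalent conditions: rank(A) = 4; Ax = 0 has only the trivial solution; 0 is not an eigenvalue; the columns of A are linearly independent.

To check invertibility, compute det(A).
The given matrix is triangular, so det(A) equals the product of its diagonal entries = -8 ≠ 0.
Since det(A) ≠ 0, A is invertible.
Equivalent conditions for a square matrix A to be invertible:
- rank(A) = 4 (full rank).
- The homogeneous system Ax = 0 has only the trivial solution x = 0.
- 0 is not an eigenvalue of A.
- The columns (equivalently rows) of A are linearly independent.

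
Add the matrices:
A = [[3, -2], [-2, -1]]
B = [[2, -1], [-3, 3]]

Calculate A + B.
[[5, -3], [-5, 2]]

Add corresponding elements:
(3)+(2)=5
(-2)+(-1)=-3
(-2)+(-3)=-5
(-1)+(3)=2
A + B = [[5, -3], [-5, 2]]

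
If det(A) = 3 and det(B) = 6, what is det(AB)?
18

Use the multiplicative property of determinants: det(AB) = det(A)*det(B).
det(AB) = (3)*(6) = 18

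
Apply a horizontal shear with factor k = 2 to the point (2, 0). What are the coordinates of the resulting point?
(2, 0)

Shear matrix for horizontal shear with factor k = 2:
[[1, 2], [0, 1]]
Result: (2, 0) → (2, 0)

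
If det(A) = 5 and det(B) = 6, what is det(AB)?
30

Use the multiplicative property of determinants: det(AB) = det(A)*det(B).
det(AB) = (5)*(6) = 30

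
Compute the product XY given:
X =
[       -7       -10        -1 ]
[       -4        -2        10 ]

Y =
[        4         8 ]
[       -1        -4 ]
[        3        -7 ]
XY =
[      -21        -9 ]
[       16       -94 ]

Matrix multiplication: (XY)[i][j] = sum over k of X[i][k] * Y[k][j].
  (XY)[0][0] = (-7)*(4) + (-10)*(-1) + (-1)*(3) = -21
  (XY)[0][1] = (-7)*(8) + (-10)*(-4) + (-1)*(-7) = -9
  (XY)[1][0] = (-4)*(4) + (-2)*(-1) + (10)*(3) = 16
  (XY)[1][1] = (-4)*(8) + (-2)*(-4) + (10)*(-7) = -94
XY =
[      -21        -9 ]
[       16       -94 ]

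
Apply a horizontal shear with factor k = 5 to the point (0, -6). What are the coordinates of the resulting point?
(-30, -6)

Shear matrix for horizontal shear with factor k = 5:
[[1, 5], [0, 1]]
Result: (0, -6) → (-30, -6)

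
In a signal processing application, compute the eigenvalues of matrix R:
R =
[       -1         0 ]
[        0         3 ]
λ = -1, 3

Solve det(R - λI) = 0. For a 2×2 matrix the characteristic equation is λ² - (trace)λ + det = 0.
trace(R) = a + d = -1 + 3 = 2.
det(R) = a*d - b*c = (-1)*(3) - (0)*(0) = -3 - 0 = -3.
Characteristic equation: λ² - (2)λ + (-3) = 0.
Discriminant = (2)² - 4*(-3) = 4 + 12 = 16.
λ = (2 ± √16) / 2 = (2 ± 4) / 2 = -1, 3.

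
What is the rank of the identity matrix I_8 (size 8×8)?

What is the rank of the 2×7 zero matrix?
rank(I_8) = 8, rank(0) = 0

The identity I_8 has 8 columns that are the standard basis vectors e_1, …, e_8. These are linearly independent, so all 8 columns are pivots and rank(I_8) = 8.
The 2×7 zero matrix has every entry zero, so every row is the zero row and there are no pivots; rank(0) = 0.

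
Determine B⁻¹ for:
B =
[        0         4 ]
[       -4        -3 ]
det(B) = 16
B⁻¹ =
[    -3/16      -1/4 ]
[      1/4         0 ]

For a 2×2 matrix B = [[a, b], [c, d]] with det(B) ≠ 0, B⁻¹ = (1/det(B)) * [[d, -b], [-c, a]].
det(B) = (0)*(-3) - (4)*(-4) = 0 + 16 = 16.
B⁻¹ = (1/16) * [[-3, -4], [4, 0]].
Dividing each entry by 16 and reducing:
B⁻¹ =
[    -3/16      -1/4 ]
[      1/4         0 ]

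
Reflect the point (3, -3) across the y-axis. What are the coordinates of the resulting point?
(-3, -3)

Reflection across y-axis: (3, -3) → (-3, -3)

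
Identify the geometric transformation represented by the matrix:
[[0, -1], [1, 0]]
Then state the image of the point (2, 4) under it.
rotation by 90° counterclockwise; image of (2, 4) is (-4, 2)

This matches the form [[cos θ, -sin θ], [sin θ, cos θ]] of a rotation matrix; reading off cos θ and sin θ gives the angle.
The matrix [[0, -1], [1, 0]] represents: rotation by 90° counterclockwise.
Applying it to (2, 4): [0·2 + -1·4, 1·2 + 0·4] = (-4, 2).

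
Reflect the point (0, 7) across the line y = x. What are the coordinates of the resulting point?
(7, 0)

Reflection across line y = x: (0, 7) → (7, 0)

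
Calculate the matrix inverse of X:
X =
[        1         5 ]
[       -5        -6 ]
det(X) = 19
X⁻¹ =
[    -6/19     -5/19 ]
[     5/19      1/19 ]

For a 2×2 matrix X = [[a, b], [c, d]] with det(X) ≠ 0, X⁻¹ = (1/det(X)) * [[d, -b], [-c, a]].
det(X) = (1)*(-6) - (5)*(-5) = -6 + 25 = 19.
X⁻¹ = (1/19) * [[-6, -5], [5, 1]].
Dividing each entry by 19 and reducing:
X⁻¹ =
[    -6/19     -5/19 ]
[     5/19      1/19 ]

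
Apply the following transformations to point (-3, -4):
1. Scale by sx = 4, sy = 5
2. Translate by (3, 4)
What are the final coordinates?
(-9, -16)

Step 1: Scale (-3, -4) by (sx, sy) = (4, 5) → (-12, -20)
Step 2: Translate by (3, 4) → (-9, -16)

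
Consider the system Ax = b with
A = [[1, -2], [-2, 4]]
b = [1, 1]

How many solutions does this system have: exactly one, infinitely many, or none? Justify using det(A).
No solution

det(A) = (1)*(4) - (-2)*(-2) = 0, so A is singular.
The column space of A is span(column 1) = span([1, -2]).
b = [1, 1] is not a scalar multiple of column 1, so b ∉ column space and the system is inconsistent — no solution.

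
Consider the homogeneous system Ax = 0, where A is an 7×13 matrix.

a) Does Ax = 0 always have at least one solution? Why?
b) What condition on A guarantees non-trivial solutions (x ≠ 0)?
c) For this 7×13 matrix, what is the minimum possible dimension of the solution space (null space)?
a) Yes, x = 0 is always a solution. b) When A has linearly dependent columns (rank < n). c) Minimum nullity = 6.

a) x = 0 satisfies A·0 = 0, so the zero vector is always a solution.
b) Non-trivial solutions exist iff the columns of A are linearly dependent, equivalently rank(A) < n (the number of columns).
c) By rank-nullity, rank(A) + nullity(A) = n = 13. Since A has only 7 rows, rank(A) ≤ 7, so nullity(A) ≥ 13 - 7 = 6.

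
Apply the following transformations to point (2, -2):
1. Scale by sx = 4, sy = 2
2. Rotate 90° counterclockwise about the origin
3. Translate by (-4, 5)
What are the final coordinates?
(0, 13)

Step 1: Scale → (8, -4)
Step 2: Rotate 90° → (4, 8)
Step 3: Translate → (0, 13)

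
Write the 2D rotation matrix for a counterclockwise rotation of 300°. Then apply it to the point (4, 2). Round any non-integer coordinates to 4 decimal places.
R = [[1/2, √3/2], [-√3/2, 1/2]]; R·(4, 2) = (3.7321, -2.4641)

Rotation matrix formula: R(θ) = [[cos θ, -sin θ], [sin θ, cos θ]]
For θ = 300°:
cos(300°) = 1/2
sin(300°) = -√3/2
R = [[1/2, √3/2], [-√3/2, 1/2]]
Apply to (4, 2): [1/2·4 + (√3/2)·2, -√3/2·4 + 1/2·2] = (3.7321, -2.4641)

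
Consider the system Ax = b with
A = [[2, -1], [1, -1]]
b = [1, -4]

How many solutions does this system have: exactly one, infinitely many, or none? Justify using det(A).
Exactly one solution

Compute det(A) = (2)*(-1) - (-1)*(1) = -1.
Because det(A) ≠ 0, A is invertible and Ax = b has a unique solution for every b (here x = A⁻¹ b).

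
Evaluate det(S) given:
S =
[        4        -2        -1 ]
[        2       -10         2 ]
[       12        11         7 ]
det(S) = -530

Expand along row 0 (cofactor expansion): det(S) = a*(e*i - f*h) - b*(d*i - f*g) + c*(d*h - e*g), where the 3×3 is [[a, b, c], [d, e, f], [g, h, i]].
Minor M_00 = (-10)*(7) - (2)*(11) = -70 - 22 = -92.
Minor M_01 = (2)*(7) - (2)*(12) = 14 - 24 = -10.
Minor M_02 = (2)*(11) - (-10)*(12) = 22 + 120 = 142.
det(S) = (4)*(-92) - (-2)*(-10) + (-1)*(142) = -368 - 20 - 142 = -530.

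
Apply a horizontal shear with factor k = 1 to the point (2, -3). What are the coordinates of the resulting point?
(-1, -3)

Shear matrix for horizontal shear with factor k = 1:
[[1, 1], [0, 1]]
Result: (2, -3) → (-1, -3)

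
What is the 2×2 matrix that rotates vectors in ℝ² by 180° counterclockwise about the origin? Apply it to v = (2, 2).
R = [[-1, 0], [0, -1]]; R·v = (-2, -2)

A counterclockwise rotation by angle θ in ℝ² has matrix R(θ) = [[cos θ, -sin θ], [sin θ, cos θ]].
For θ = 180°: cos θ = -1, sin θ = 0.
R(180°) = [[-1, 0], [0, -1]].
R·v = [-1·2 + (0)·2, 0·2 + -1·2] = (-2, -2).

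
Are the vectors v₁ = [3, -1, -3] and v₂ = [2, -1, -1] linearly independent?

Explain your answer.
Yes, linearly independent

Two vectors are linearly dependent iff one is a scalar multiple of the other.
No single scalar k satisfies v₂ = k·v₁ (the ratios of corresponding entries disagree), so v₁ and v₂ are linearly independent.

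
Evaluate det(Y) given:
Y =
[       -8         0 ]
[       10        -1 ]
det(Y) = 8

For a 2×2 matrix [[a, b], [c, d]], det = a*d - b*c.
det(Y) = (-8)*(-1) - (0)*(10) = 8 - 0 = 8.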